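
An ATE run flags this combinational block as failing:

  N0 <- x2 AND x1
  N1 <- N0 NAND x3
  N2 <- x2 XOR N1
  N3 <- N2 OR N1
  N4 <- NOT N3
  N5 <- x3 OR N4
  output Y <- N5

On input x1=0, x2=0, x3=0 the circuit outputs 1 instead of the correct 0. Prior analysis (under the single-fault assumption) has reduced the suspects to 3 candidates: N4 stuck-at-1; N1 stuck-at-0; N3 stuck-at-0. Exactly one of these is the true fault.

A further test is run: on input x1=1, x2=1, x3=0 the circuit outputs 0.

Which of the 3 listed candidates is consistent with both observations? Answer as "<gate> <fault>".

Evaluate each candidate on input x1=1, x2=1, x3=0:
  N4 stuck-at-1: N0=1, N1=1, N2=0, N3=1, N4=1 [stuck-at-1], N5=1 → 1 — eliminated
  N1 stuck-at-0: N0=1, N1=0 [stuck-at-0], N2=1, N3=1, N4=0, N5=0 → 0 — matches
  N3 stuck-at-0: N0=1, N1=1, N2=0, N3=0 [stuck-at-0], N4=1, N5=1 → 1 — eliminated
Only N1 stuck-at-0 reproduces the observed 0.

N1 stuck-at-0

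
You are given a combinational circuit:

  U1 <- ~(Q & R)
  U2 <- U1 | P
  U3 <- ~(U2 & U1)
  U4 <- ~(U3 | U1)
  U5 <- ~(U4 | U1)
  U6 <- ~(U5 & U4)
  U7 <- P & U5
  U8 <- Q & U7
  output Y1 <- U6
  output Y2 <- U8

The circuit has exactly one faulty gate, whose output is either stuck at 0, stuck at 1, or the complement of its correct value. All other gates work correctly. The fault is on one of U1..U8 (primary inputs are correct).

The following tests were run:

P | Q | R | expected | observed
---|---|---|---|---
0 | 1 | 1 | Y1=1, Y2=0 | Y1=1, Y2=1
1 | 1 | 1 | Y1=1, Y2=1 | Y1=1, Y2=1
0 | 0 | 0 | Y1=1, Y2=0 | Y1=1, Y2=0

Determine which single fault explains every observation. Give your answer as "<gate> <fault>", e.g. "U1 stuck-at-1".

Fault-free values for test 1 (P=0, Q=1, R=1): U1=0, U2=0, U3=1, U4=0, U5=1, U6=1, U7=0, U8=0, giving Y1=1, Y2=0. Observed Y1=1, Y2=1.
Test 1: faults giving observed Y1=1, Y2=1 are {U7 stuck-at-1, U7 inverted output, U8 stuck-at-1, U8 inverted output}.
Test 2 (P=1, Q=1, R=1): fault-free U1=0, U2=1, U3=1, U4=0, U5=1, U6=1, U7=1, U8=1 → Y1=1, Y2=1; observed Y1=1, Y2=1. Eliminates U7 inverted output, U8 inverted output.
Test 3 (P=0, Q=0, R=0): fault-free U1=1, U2=1, U3=0, U4=0, U5=0, U6=1, U7=0, U8=0 → Y1=1, Y2=0; observed Y1=1, Y2=0. Eliminates U8 stuck-at-1.
Only U7 stuck-at-1 is consistent with every test.

U7 stuck-at-1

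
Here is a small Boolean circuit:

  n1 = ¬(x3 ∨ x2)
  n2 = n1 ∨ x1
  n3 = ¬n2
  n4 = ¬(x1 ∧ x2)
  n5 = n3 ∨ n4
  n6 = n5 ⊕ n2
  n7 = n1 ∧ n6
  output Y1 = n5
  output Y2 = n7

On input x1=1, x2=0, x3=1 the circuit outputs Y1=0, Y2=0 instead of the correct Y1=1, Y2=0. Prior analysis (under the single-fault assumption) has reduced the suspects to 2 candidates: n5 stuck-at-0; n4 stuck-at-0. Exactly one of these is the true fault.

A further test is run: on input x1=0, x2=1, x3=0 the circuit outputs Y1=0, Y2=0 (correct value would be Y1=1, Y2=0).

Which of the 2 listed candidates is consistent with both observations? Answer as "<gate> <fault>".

n5 stuck-at-0

Evaluate each candidate on input x1=0, x2=1, x3=0:
  n5 stuck-at-0: n1=0, n2=0, n3=1, n4=1, n5=0 [stuck-at-0], n6=0, n7=0 → Y1=0, Y2=0 — matches
  n4 stuck-at-0: n1=0, n2=0, n3=1, n4=0 [stuck-at-0], n5=1, n6=1, n7=0 → Y1=1, Y2=0 — eliminated
Only n5 stuck-at-0 reproduces the observed Y1=0, Y2=0.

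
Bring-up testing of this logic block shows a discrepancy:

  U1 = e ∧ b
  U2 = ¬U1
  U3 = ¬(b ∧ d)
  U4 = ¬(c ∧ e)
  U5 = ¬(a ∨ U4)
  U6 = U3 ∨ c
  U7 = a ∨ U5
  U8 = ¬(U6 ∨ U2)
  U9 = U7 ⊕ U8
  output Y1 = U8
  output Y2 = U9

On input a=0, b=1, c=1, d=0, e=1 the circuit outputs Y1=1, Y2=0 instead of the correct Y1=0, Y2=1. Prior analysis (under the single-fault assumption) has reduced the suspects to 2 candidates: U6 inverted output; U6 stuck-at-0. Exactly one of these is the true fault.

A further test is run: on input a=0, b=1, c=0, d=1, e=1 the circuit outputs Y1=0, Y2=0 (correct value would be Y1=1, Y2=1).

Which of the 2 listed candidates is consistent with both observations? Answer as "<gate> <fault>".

U6 inverted output

Evaluate each candidate on input a=0, b=1, c=0, d=1, e=1:
  U6 inverted output: U1=1, U2=0, U3=0, U4=1, U5=0, U6=1 [inverted output], U7=0, U8=0, U9=0 → Y1=0, Y2=0 — matches
  U6 stuck-at-0: U1=1, U2=0, U3=0, U4=1, U5=0, U6=0 [stuck-at-0], U7=0, U8=1, U9=1 → Y1=1, Y2=1 — eliminated
Only U6 inverted output reproduces the observed Y1=0, Y2=0.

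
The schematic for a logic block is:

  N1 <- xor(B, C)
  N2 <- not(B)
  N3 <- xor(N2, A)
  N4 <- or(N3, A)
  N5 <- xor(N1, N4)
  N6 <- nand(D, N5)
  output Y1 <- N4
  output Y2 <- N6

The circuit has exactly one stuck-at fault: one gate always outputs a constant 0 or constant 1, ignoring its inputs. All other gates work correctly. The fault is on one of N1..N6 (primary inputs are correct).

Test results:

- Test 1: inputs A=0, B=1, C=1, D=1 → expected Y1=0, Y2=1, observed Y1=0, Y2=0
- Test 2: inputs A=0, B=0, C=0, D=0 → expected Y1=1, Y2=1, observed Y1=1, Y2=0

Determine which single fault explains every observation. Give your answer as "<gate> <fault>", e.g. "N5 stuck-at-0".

N6 stuck-at-0

Fault-free values for test 1 (A=0, B=1, C=1, D=1): N1=0, N2=0, N3=0, N4=0, N5=0, N6=1, giving Y1=0, Y2=1. Observed Y1=0, Y2=0.
Test 1: faults giving observed Y1=0, Y2=0 are {N1 stuck-at-1, N5 stuck-at-1, N6 stuck-at-0}.
Test 2 (A=0, B=0, C=0, D=0): fault-free N1=0, N2=1, N3=1, N4=1, N5=1, N6=1 → Y1=1, Y2=1; observed Y1=1, Y2=0. Eliminates N1 stuck-at-1, N5 stuck-at-1.
Only N6 stuck-at-0 is consistent with every test.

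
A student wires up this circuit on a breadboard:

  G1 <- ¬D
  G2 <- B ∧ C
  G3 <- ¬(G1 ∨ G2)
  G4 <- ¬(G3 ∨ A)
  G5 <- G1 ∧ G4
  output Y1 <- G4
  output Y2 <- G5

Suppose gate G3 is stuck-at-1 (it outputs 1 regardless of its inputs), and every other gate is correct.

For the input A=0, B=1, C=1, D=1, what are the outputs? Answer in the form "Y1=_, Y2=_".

Y1=0, Y2=0

Propagate with G3 forced: G1=0, G2=1, G3=1 [stuck-at-1], G4=0, G5=0.
So the outputs are Y1=0, Y2=0. (Without the fault they would be Y1=1, Y2=0.)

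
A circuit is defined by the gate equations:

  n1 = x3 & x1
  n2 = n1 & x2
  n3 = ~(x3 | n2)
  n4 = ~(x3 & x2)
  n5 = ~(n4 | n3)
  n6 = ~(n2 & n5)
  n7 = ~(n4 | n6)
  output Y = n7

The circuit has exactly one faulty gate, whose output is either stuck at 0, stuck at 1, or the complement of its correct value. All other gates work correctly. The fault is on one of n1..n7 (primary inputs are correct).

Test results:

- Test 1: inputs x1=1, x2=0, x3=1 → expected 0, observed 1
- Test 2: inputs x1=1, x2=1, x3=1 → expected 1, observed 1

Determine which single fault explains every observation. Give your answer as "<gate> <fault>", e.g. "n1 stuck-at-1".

n7 stuck-at-1

Fault-free values for test 1 (x1=1, x2=0, x3=1): n1=1, n2=0, n3=0, n4=1, n5=0, n6=1, n7=0, giving Y=0. Observed 1.
Test 1: faults giving observed 1 are {n7 stuck-at-1, n7 inverted output}.
Test 2 (x1=1, x2=1, x3=1): fault-free n1=1, n2=1, n3=0, n4=0, n5=1, n6=0, n7=1 → 1; observed 1. Eliminates n7 inverted output.
Only n7 stuck-at-1 is consistent with every test.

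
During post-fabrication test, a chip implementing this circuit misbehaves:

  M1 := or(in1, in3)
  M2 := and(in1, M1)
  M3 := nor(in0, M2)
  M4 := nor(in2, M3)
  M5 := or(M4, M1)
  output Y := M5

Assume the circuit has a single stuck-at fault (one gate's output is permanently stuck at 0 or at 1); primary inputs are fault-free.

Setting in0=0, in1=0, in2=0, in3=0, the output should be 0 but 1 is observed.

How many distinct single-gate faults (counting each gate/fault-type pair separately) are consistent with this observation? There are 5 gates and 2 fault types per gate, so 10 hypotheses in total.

Fault-free: M1=0, M2=0, M3=1, M4=0, M5=0 → 0. Observed 1.
  M1 stuck-at-0: output 0 ✗
  M1 stuck-at-1: output 1 ✓
  M2 stuck-at-0: output 0 ✗
  M2 stuck-at-1: output 1 ✓
  M3 stuck-at-0: output 1 ✓
  M3 stuck-at-1: output 0 ✗
  M4 stuck-at-0: output 0 ✗
  M4 stuck-at-1: output 1 ✓
  M5 stuck-at-0: output 0 ✗
  M5 stuck-at-1: output 1 ✓
Consistent faults: {M1 stuck-at-1, M2 stuck-at-1, M3 stuck-at-0, M4 stuck-at-1, M5 stuck-at-1} — 5 in all.

5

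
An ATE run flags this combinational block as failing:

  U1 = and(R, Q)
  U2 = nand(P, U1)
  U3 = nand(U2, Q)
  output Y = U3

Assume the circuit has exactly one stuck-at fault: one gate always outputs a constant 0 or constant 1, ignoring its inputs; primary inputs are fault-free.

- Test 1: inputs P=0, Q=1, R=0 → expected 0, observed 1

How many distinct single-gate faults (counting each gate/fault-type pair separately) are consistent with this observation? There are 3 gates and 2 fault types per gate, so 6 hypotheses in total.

Fault-free: U1=0, U2=1, U3=0 → 0. Observed 1.
  U1 stuck-at-0: output 0 ✗
  U1 stuck-at-1: output 0 ✗
  U2 stuck-at-0: output 1 ✓
  U2 stuck-at-1: output 0 ✗
  U3 stuck-at-0: output 0 ✗
  U3 stuck-at-1: output 1 ✓
Consistent faults: {U2 stuck-at-0, U3 stuck-at-1} — 2 in all.

2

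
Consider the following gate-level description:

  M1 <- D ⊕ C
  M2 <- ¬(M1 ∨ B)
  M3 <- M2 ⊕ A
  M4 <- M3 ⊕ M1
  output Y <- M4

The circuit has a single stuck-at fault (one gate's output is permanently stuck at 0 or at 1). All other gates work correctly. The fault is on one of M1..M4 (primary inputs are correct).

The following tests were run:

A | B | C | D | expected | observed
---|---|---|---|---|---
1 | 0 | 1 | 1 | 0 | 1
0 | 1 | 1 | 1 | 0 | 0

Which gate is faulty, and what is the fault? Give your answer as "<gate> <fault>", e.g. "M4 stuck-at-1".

M2 stuck-at-0

Fault-free values for test 1 (A=1, B=0, C=1, D=1): M1=0, M2=1, M3=0, M4=0, giving Y=0. Observed 1.
Test 1: faults giving observed 1 are {M2 stuck-at-0, M3 stuck-at-1, M4 stuck-at-1}.
Test 2 (A=0, B=1, C=1, D=1): fault-free M1=0, M2=0, M3=0, M4=0 → 0; observed 0. Eliminates M3 stuck-at-1, M4 stuck-at-1.
Only M2 stuck-at-0 is consistent with every test.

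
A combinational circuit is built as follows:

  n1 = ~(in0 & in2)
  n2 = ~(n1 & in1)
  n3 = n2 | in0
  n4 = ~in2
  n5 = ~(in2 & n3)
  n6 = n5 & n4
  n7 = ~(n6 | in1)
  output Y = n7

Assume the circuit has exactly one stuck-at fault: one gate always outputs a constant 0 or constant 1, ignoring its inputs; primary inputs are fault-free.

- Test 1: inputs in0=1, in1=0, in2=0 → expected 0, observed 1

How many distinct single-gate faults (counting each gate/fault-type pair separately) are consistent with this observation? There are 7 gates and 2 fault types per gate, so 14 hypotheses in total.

4

Fault-free: n1=1, n2=1, n3=1, n4=1, n5=1, n6=1, n7=0 → 0. Observed 1.
  n1 stuck-at-0: output 0 ✗
  n1 stuck-at-1: output 0 ✗
  n2 stuck-at-0: output 0 ✗
  n2 stuck-at-1: output 0 ✗
  n3 stuck-at-0: output 0 ✗
  n3 stuck-at-1: output 0 ✗
  n4 stuck-at-0: output 1 ✓
  n4 stuck-at-1: output 0 ✗
  n5 stuck-at-0: output 1 ✓
  n5 stuck-at-1: output 0 ✗
  n6 stuck-at-0: output 1 ✓
  n6 stuck-at-1: output 0 ✗
  n7 stuck-at-0: output 0 ✗
  n7 stuck-at-1: output 1 ✓
Consistent faults: {n4 stuck-at-0, n5 stuck-at-0, n6 stuck-at-0, n7 stuck-at-1} — 4 in all.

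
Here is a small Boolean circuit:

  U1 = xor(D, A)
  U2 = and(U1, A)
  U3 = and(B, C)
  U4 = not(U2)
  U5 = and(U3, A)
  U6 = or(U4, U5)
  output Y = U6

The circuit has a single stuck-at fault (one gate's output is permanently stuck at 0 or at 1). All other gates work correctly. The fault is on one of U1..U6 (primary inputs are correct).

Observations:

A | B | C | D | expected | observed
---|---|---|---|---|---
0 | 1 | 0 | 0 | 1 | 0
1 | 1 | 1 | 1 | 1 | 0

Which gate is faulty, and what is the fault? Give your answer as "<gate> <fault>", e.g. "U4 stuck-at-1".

U6 stuck-at-0

Fault-free values for test 1 (A=0, B=1, C=0, D=0): U1=0, U2=0, U3=0, U4=1, U5=0, U6=1, giving Y=1. Observed 0.
Test 1: faults giving observed 0 are {U2 stuck-at-1, U4 stuck-at-0, U6 stuck-at-0}.
Test 2 (A=1, B=1, C=1, D=1): fault-free U1=0, U2=0, U3=1, U4=1, U5=1, U6=1 → 1; observed 0. Eliminates U2 stuck-at-1, U4 stuck-at-0.
Only U6 stuck-at-0 is consistent with every test.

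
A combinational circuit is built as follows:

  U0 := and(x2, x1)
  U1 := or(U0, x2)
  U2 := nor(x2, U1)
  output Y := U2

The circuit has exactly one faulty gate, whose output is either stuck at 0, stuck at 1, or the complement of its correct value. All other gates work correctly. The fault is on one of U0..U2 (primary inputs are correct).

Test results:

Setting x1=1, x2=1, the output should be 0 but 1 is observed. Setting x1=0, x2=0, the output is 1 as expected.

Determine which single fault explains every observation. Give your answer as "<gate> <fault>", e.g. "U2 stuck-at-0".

Fault-free values for test 1 (x1=1, x2=1): U0=1, U1=1, U2=0, giving Y=0. Observed 1.
Test 1: faults giving observed 1 are {U2 stuck-at-1, U2 inverted output}.
Test 2 (x1=0, x2=0): fault-free U0=0, U1=0, U2=1 → 1; observed 1. Eliminates U2 inverted output.
Only U2 stuck-at-1 is consistent with every test.

U2 stuck-at-1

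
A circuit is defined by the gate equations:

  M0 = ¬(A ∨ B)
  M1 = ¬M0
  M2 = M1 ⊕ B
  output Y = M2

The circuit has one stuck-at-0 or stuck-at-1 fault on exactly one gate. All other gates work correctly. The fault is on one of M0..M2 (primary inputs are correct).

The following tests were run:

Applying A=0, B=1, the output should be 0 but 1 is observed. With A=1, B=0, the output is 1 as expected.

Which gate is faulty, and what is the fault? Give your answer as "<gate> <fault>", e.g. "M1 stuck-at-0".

Fault-free values for test 1 (A=0, B=1): M0=0, M1=1, M2=0, giving Y=0. Observed 1.
Test 1: faults giving observed 1 are {M0 stuck-at-1, M1 stuck-at-0, M2 stuck-at-1}.
Test 2 (A=1, B=0): fault-free M0=0, M1=1, M2=1 → 1; observed 1. Eliminates M0 stuck-at-1, M1 stuck-at-0.
Only M2 stuck-at-1 is consistent with every test.

M2 stuck-at-1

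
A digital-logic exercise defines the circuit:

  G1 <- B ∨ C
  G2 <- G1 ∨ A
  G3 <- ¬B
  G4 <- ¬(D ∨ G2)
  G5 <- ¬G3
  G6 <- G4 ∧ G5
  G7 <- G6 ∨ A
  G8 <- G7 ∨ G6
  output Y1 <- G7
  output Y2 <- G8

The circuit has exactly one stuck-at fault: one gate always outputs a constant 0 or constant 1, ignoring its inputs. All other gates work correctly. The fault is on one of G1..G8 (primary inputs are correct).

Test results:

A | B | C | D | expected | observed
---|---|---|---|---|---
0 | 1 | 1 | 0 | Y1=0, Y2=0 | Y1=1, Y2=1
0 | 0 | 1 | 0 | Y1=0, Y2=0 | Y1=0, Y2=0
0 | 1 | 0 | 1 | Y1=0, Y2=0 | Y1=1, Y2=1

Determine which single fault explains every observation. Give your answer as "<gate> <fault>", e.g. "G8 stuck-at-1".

Fault-free values for test 1 (A=0, B=1, C=1, D=0): G1=1, G2=1, G3=0, G4=0, G5=1, G6=0, G7=0, G8=0, giving Y1=0, Y2=0. Observed Y1=1, Y2=1.
Test 1: faults giving observed Y1=1, Y2=1 are {G1 stuck-at-0, G2 stuck-at-0, G4 stuck-at-1, G6 stuck-at-1, G7 stuck-at-1}.
Test 2 (A=0, B=0, C=1, D=0): fault-free G1=1, G2=1, G3=1, G4=0, G5=0, G6=0, G7=0, G8=0 → Y1=0, Y2=0; observed Y1=0, Y2=0. Eliminates G6 stuck-at-1, G7 stuck-at-1.
Test 3 (A=0, B=1, C=0, D=1): fault-free G1=1, G2=1, G3=0, G4=0, G5=1, G6=0, G7=0, G8=0 → Y1=0, Y2=0; observed Y1=1, Y2=1. Eliminates G1 stuck-at-0, G2 stuck-at-0.
Only G4 stuck-at-1 is consistent with every test.

G4 stuck-at-1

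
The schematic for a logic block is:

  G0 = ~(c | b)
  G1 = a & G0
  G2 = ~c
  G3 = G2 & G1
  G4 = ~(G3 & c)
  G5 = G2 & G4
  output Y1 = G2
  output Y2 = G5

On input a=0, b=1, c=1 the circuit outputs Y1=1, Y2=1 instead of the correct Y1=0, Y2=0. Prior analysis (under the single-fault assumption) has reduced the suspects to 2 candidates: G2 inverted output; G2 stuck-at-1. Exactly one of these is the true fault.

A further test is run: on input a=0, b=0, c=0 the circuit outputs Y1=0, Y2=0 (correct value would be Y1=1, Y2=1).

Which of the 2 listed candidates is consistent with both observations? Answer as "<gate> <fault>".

Evaluate each candidate on input a=0, b=0, c=0:
  G2 inverted output: G0=1, G1=0, G2=0 [inverted output], G3=0, G4=1, G5=0 → Y1=0, Y2=0 — matches
  G2 stuck-at-1: G0=1, G1=0, G2=1 [stuck-at-1], G3=0, G4=1, G5=1 → Y1=1, Y2=1 — eliminated
Only G2 inverted output reproduces the observed Y1=0, Y2=0.

G2 inverted output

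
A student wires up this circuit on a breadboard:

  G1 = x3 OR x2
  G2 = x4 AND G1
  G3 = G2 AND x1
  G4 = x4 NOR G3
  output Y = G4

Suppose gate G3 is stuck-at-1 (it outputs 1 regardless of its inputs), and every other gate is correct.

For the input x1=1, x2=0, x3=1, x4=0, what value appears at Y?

0

Propagate with G3 forced: G1=1, G2=0, G3=1 [stuck-at-1], G4=0.
So Y = 0. (Without the fault it would be 1.)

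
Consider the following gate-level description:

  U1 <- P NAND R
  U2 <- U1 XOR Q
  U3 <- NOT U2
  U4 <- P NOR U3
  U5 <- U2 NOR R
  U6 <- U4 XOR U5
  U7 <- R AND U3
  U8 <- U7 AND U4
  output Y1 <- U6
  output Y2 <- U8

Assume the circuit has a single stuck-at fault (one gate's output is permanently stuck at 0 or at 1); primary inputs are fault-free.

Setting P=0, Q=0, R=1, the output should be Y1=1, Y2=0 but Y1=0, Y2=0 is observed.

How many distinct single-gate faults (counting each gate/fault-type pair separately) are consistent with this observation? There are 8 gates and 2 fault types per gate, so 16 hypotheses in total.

6

Fault-free: U1=1, U2=1, U3=0, U4=1, U5=0, U6=1, U7=0, U8=0 → Y1=1, Y2=0. Observed Y1=0, Y2=0.
  U1: stuck-at-0 ✓; others ✗
  U2: stuck-at-0 ✓; others ✗
  U3: stuck-at-1 ✓; others ✗
  U4: stuck-at-0 ✓; others ✗
  U5: stuck-at-1 ✓; others ✗
  U6: stuck-at-0 ✓; others ✗
  U7: none of the 2 fault types match ✗
  U8: none of the 2 fault types match ✗
Consistent faults: {U1 stuck-at-0, U2 stuck-at-0, U3 stuck-at-1, U4 stuck-at-0, U5 stuck-at-1, U6 stuck-at-0} — 6 in all.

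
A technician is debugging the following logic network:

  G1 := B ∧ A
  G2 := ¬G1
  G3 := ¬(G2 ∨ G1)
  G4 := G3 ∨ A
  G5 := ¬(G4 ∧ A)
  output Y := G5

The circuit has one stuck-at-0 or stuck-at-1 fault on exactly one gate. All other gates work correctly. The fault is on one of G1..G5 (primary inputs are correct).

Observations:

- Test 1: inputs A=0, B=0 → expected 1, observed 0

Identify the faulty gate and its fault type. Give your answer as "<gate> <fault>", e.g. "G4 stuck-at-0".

G5 stuck-at-0

Fault-free values for test 1 (A=0, B=0): G1=0, G2=1, G3=0, G4=0, G5=1, giving Y=1. Observed 0.
Test 1: faults giving observed 0 are {G5 stuck-at-0}.
Only G5 stuck-at-0 is consistent with every test.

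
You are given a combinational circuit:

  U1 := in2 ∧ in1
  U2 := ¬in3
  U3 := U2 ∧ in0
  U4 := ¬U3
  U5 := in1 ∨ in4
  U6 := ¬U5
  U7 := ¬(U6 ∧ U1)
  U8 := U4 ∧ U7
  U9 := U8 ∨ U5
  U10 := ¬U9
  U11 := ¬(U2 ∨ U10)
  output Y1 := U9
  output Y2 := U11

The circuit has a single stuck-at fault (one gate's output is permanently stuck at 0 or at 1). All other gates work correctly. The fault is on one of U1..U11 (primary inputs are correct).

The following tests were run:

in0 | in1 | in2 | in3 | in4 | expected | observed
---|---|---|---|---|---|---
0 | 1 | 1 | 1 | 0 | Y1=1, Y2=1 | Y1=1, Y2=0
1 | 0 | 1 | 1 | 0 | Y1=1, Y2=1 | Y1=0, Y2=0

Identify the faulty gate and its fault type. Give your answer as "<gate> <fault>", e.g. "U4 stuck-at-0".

Fault-free values for test 1 (in0=0, in1=1, in2=1, in3=1, in4=0): U1=1, U2=0, U3=0, U4=1, U5=1, U6=0, U7=1, U8=1, U9=1, U10=0, U11=1, giving Y1=1, Y2=1. Observed Y1=1, Y2=0.
Test 1: faults giving observed Y1=1, Y2=0 are {U2 stuck-at-1, U10 stuck-at-1, U11 stuck-at-0}.
Test 2 (in0=1, in1=0, in2=1, in3=1, in4=0): fault-free U1=0, U2=0, U3=0, U4=1, U5=0, U6=1, U7=1, U8=1, U9=1, U10=0, U11=1 → Y1=1, Y2=1; observed Y1=0, Y2=0. Eliminates U10 stuck-at-1, U11 stuck-at-0.
Only U2 stuck-at-1 is consistent with every test.

U2 stuck-at-1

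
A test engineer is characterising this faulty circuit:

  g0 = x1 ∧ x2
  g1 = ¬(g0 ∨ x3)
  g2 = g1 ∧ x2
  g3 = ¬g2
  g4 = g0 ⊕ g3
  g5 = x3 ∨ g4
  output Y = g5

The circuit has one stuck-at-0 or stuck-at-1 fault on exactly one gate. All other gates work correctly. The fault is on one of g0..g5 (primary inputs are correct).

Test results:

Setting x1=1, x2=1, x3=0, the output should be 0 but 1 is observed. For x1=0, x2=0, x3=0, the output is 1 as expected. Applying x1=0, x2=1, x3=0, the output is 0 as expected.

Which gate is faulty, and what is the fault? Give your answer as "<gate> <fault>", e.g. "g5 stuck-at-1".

g1 stuck-at-1

Fault-free values for test 1 (x1=1, x2=1, x3=0): g0=1, g1=0, g2=0, g3=1, g4=0, g5=0, giving Y=0. Observed 1.
Test 1: faults giving observed 1 are {g1 stuck-at-1, g2 stuck-at-1, g3 stuck-at-0, g4 stuck-at-1, g5 stuck-at-1}.
Test 2 (x1=0, x2=0, x3=0): fault-free g0=0, g1=1, g2=0, g3=1, g4=1, g5=1 → 1; observed 1. Eliminates g2 stuck-at-1, g3 stuck-at-0.
Test 3 (x1=0, x2=1, x3=0): fault-free g0=0, g1=1, g2=1, g3=0, g4=0, g5=0 → 0; observed 0. Eliminates g4 stuck-at-1, g5 stuck-at-1.
Only g1 stuck-at-1 is consistent with every test.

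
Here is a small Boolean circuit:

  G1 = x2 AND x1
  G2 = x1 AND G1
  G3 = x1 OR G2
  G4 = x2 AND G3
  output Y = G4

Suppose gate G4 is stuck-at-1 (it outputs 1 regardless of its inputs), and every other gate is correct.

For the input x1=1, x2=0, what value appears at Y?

1

Propagate with G4 forced: G1=0, G2=0, G3=1, G4=1 [stuck-at-1].
So Y = 1. (Without the fault it would be 0.)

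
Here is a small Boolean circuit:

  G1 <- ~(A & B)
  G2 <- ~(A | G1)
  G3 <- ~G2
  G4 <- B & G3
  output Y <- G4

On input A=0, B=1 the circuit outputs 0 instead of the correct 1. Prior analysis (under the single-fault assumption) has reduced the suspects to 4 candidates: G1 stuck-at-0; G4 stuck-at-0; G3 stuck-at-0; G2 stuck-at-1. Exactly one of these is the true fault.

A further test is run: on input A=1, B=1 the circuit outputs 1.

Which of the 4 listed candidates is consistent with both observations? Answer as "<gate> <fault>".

Evaluate each candidate on input A=1, B=1:
  G1 stuck-at-0: G1=0 [stuck-at-0], G2=0, G3=1, G4=1 → 1 — matches
  G4 stuck-at-0: G1=0, G2=0, G3=1, G4=0 [stuck-at-0] → 0 — eliminated
  G3 stuck-at-0: G1=0, G2=0, G3=0 [stuck-at-0], G4=0 → 0 — eliminated
  G2 stuck-at-1: G1=0, G2=1 [stuck-at-1], G3=0, G4=0 → 0 — eliminated
Only G1 stuck-at-0 reproduces the observed 1.

G1 stuck-at-0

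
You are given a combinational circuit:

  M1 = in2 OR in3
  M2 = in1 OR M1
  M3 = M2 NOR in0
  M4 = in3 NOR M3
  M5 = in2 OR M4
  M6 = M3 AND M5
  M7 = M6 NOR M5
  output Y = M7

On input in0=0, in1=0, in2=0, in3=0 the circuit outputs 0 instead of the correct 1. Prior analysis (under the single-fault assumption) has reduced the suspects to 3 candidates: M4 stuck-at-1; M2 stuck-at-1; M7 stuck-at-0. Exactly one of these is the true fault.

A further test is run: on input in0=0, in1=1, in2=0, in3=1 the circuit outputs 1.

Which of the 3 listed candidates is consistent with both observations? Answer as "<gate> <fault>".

Evaluate each candidate on input in0=0, in1=1, in2=0, in3=1:
  M4 stuck-at-1: M1=1, M2=1, M3=0, M4=1 [stuck-at-1], M5=1, M6=0, M7=0 → 0 — eliminated
  M2 stuck-at-1: M1=1, M2=1 [stuck-at-1], M3=0, M4=0, M5=0, M6=0, M7=1 → 1 — matches
  M7 stuck-at-0: M1=1, M2=1, M3=0, M4=0, M5=0, M6=0, M7=0 [stuck-at-0] → 0 — eliminated
Only M2 stuck-at-1 reproduces the observed 1.

M2 stuck-at-1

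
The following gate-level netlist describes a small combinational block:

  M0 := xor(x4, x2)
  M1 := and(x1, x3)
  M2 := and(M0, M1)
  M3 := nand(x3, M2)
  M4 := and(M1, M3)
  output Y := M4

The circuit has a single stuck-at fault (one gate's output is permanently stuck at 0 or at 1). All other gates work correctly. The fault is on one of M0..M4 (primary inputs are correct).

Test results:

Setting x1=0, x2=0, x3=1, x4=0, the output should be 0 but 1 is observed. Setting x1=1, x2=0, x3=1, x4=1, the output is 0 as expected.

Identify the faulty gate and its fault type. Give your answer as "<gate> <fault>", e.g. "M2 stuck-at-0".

M1 stuck-at-1

Fault-free values for test 1 (x1=0, x2=0, x3=1, x4=0): M0=0, M1=0, M2=0, M3=1, M4=0, giving Y=0. Observed 1.
Test 1: faults giving observed 1 are {M1 stuck-at-1, M4 stuck-at-1}.
Test 2 (x1=1, x2=0, x3=1, x4=1): fault-free M0=1, M1=1, M2=1, M3=0, M4=0 → 0; observed 0. Eliminates M4 stuck-at-1.
Only M1 stuck-at-1 is consistent with every test.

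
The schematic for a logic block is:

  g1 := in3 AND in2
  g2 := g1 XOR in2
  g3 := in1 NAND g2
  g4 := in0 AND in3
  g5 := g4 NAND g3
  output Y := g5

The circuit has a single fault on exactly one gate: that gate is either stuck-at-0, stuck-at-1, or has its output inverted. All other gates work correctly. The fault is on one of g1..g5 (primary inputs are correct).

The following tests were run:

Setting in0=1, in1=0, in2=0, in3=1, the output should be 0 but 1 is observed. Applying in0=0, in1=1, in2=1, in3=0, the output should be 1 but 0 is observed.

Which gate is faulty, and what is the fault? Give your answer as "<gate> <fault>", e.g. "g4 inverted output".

g5 inverted output

Fault-free values for test 1 (in0=1, in1=0, in2=0, in3=1): g1=0, g2=0, g3=1, g4=1, g5=0, giving Y=0. Observed 1.
Test 1: faults giving observed 1 are {g3 stuck-at-0, g3 inverted output, g4 stuck-at-0, g4 inverted output, g5 stuck-at-1, g5 inverted output}.
Test 2 (in0=0, in1=1, in2=1, in3=0): fault-free g1=0, g2=1, g3=0, g4=0, g5=1 → 1; observed 0. Eliminates g3 stuck-at-0, g3 inverted output, g4 stuck-at-0, g4 inverted output, g5 stuck-at-1.
Only g5 inverted output is consistent with every test.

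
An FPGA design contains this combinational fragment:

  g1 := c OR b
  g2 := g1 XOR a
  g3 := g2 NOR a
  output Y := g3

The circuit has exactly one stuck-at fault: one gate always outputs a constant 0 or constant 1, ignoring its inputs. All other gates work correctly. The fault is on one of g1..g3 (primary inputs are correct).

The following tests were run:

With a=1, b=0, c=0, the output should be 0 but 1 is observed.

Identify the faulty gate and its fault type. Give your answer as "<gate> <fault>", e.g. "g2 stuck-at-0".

Fault-free values for test 1 (a=1, b=0, c=0): g1=0, g2=1, g3=0, giving Y=0. Observed 1.
Test 1: faults giving observed 1 are {g3 stuck-at-1}.
Only g3 stuck-at-1 is consistent with every test.

g3 stuck-at-1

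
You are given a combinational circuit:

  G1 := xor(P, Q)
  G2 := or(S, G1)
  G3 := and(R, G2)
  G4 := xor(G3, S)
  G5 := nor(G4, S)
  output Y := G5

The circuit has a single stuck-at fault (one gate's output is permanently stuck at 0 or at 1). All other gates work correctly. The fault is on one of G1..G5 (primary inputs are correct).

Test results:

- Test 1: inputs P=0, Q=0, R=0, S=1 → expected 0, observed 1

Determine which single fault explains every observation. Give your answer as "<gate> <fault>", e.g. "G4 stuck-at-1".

G5 stuck-at-1

Fault-free values for test 1 (P=0, Q=0, R=0, S=1): G1=0, G2=1, G3=0, G4=1, G5=0, giving Y=0. Observed 1.
Test 1: faults giving observed 1 are {G5 stuck-at-1}.
Only G5 stuck-at-1 is consistent with every test.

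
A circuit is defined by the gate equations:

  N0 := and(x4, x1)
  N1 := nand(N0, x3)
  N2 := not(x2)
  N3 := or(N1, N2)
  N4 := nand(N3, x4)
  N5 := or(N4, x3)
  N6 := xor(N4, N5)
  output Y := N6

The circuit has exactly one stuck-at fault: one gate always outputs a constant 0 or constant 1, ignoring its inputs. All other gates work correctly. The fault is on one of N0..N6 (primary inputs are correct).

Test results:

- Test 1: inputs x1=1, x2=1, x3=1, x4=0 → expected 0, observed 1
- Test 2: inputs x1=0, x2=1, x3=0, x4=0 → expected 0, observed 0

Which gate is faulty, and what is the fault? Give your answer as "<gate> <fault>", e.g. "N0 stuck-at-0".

N4 stuck-at-0

Fault-free values for test 1 (x1=1, x2=1, x3=1, x4=0): N0=0, N1=1, N2=0, N3=1, N4=1, N5=1, N6=0, giving Y=0. Observed 1.
Test 1: faults giving observed 1 are {N4 stuck-at-0, N5 stuck-at-0, N6 stuck-at-1}.
Test 2 (x1=0, x2=1, x3=0, x4=0): fault-free N0=0, N1=1, N2=0, N3=1, N4=1, N5=1, N6=0 → 0; observed 0. Eliminates N5 stuck-at-0, N6 stuck-at-1.
Only N4 stuck-at-0 is consistent with every test.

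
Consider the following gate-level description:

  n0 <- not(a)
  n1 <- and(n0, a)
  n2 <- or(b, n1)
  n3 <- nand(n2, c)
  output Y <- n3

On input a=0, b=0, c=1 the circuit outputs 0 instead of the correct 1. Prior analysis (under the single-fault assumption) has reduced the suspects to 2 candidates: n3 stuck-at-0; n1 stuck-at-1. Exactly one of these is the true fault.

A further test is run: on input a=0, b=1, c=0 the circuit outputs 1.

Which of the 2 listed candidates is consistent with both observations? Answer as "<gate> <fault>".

Evaluate each candidate on input a=0, b=1, c=0:
  n3 stuck-at-0: n0=1, n1=0, n2=1, n3=0 [stuck-at-0] → 0 — eliminated
  n1 stuck-at-1: n0=1, n1=1 [stuck-at-1], n2=1, n3=1 → 1 — matches
Only n1 stuck-at-1 reproduces the observed 1.

n1 stuck-at-1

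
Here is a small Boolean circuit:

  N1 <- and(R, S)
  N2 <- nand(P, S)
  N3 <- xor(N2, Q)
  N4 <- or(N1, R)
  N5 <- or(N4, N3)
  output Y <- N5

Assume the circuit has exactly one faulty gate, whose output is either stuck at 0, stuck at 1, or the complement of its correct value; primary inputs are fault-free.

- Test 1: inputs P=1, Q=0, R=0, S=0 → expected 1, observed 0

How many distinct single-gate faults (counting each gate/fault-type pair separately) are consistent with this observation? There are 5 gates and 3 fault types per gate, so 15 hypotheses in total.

6

Fault-free: N1=0, N2=1, N3=1, N4=0, N5=1 → 1. Observed 0.
  N1: none of the 3 fault types match ✗
  N2: stuck-at-0, inverted output ✓; others ✗
  N3: stuck-at-0, inverted output ✓; others ✗
  N4: none of the 3 fault types match ✗
  N5: stuck-at-0, inverted output ✓; others ✗
Consistent faults: {N2 stuck-at-0, N2 inverted output, N3 stuck-at-0, N3 inverted output, N5 stuck-at-0, N5 inverted output} — 6 in all.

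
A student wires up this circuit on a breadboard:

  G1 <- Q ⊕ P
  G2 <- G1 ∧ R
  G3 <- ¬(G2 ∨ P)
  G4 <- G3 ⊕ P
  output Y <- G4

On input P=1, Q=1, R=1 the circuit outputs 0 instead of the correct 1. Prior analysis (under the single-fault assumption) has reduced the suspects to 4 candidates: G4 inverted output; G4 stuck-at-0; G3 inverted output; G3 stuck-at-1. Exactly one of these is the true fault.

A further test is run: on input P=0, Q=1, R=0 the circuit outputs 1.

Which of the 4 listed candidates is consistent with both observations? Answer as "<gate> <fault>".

G3 stuck-at-1

Evaluate each candidate on input P=0, Q=1, R=0:
  G4 inverted output: G1=1, G2=0, G3=1, G4=0 [inverted output] → 0 — eliminated
  G4 stuck-at-0: G1=1, G2=0, G3=1, G4=0 [stuck-at-0] → 0 — eliminated
  G3 inverted output: G1=1, G2=0, G3=0 [inverted output], G4=0 → 0 — eliminated
  G3 stuck-at-1: G1=1, G2=0, G3=1 [stuck-at-1], G4=1 → 1 — matches
Only G3 stuck-at-1 reproduces the observed 1.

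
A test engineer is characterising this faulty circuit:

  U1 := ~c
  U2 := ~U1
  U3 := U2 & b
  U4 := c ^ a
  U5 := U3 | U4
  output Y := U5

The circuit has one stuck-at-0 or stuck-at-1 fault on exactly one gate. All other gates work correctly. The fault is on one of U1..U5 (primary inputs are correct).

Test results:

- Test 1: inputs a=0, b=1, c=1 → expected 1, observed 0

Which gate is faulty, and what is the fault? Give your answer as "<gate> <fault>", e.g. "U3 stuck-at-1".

U5 stuck-at-0

Fault-free values for test 1 (a=0, b=1, c=1): U1=0, U2=1, U3=1, U4=1, U5=1, giving Y=1. Observed 0.
Test 1: faults giving observed 0 are {U5 stuck-at-0}.
Only U5 stuck-at-0 is consistent with every test.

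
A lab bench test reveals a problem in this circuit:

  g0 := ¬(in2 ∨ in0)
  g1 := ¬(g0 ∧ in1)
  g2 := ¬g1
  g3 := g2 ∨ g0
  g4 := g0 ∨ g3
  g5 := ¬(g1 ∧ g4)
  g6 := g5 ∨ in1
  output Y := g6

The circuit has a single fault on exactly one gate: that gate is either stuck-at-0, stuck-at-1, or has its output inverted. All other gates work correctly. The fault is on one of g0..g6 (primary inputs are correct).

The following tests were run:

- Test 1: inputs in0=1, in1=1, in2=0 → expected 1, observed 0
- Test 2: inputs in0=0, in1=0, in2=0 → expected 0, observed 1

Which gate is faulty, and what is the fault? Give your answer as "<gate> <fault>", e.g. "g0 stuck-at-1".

g6 inverted output

Fault-free values for test 1 (in0=1, in1=1, in2=0): g0=0, g1=1, g2=0, g3=0, g4=0, g5=1, g6=1, giving Y=1. Observed 0.
Test 1: faults giving observed 0 are {g6 stuck-at-0, g6 inverted output}.
Test 2 (in0=0, in1=0, in2=0): fault-free g0=1, g1=1, g2=0, g3=1, g4=1, g5=0, g6=0 → 0; observed 1. Eliminates g6 stuck-at-0.
Only g6 inverted output is consistent with every test.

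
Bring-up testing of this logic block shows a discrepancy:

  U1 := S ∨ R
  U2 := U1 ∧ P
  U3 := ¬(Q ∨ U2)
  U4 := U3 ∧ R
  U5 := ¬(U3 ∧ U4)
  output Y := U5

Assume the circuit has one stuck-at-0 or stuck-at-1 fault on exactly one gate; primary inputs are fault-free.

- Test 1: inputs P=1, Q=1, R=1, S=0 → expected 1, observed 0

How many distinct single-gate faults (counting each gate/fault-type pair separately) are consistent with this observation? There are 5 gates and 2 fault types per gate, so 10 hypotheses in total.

Fault-free: U1=1, U2=1, U3=0, U4=0, U5=1 → 1. Observed 0.
  U1 stuck-at-0: output 1 ✗
  U1 stuck-at-1: output 1 ✗
  U2 stuck-at-0: output 1 ✗
  U2 stuck-at-1: output 1 ✗
  U3 stuck-at-0: output 1 ✗
  U3 stuck-at-1: output 0 ✓
  U4 stuck-at-0: output 1 ✗
  U4 stuck-at-1: output 1 ✗
  U5 stuck-at-0: output 0 ✓
  U5 stuck-at-1: output 1 ✗
Consistent faults: {U3 stuck-at-1, U5 stuck-at-0} — 2 in all.

2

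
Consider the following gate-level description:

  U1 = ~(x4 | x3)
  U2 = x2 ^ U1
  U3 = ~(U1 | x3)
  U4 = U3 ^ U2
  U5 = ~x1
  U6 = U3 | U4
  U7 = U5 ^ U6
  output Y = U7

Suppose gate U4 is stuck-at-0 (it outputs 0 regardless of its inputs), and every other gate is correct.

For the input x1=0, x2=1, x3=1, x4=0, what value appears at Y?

Propagate with U4 forced: U1=0, U2=1, U3=0, U4=0 [stuck-at-0], U5=1, U6=0, U7=1.
So Y = 1. (Without the fault it would be 0.)

1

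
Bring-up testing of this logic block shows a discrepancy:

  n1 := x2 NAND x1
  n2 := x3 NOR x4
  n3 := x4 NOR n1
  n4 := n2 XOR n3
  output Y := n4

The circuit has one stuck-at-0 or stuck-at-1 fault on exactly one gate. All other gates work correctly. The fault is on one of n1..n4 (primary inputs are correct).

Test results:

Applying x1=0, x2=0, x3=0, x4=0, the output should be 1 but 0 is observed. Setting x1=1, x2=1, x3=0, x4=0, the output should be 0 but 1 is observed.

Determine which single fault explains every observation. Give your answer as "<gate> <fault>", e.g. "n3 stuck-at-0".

n2 stuck-at-0

Fault-free values for test 1 (x1=0, x2=0, x3=0, x4=0): n1=1, n2=1, n3=0, n4=1, giving Y=1. Observed 0.
Test 1: faults giving observed 0 are {n1 stuck-at-0, n2 stuck-at-0, n3 stuck-at-1, n4 stuck-at-0}.
Test 2 (x1=1, x2=1, x3=0, x4=0): fault-free n1=0, n2=1, n3=1, n4=0 → 0; observed 1. Eliminates n1 stuck-at-0, n3 stuck-at-1, n4 stuck-at-0.
Only n2 stuck-at-0 is consistent with every test.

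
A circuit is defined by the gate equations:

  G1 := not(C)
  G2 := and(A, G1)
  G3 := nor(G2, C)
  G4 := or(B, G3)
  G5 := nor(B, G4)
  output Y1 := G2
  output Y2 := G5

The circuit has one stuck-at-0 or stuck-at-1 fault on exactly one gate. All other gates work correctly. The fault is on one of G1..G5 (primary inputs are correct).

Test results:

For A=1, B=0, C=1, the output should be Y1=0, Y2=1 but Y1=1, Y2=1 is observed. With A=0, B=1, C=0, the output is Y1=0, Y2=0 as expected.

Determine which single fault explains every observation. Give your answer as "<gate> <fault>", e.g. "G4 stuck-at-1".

G1 stuck-at-1

Fault-free values for test 1 (A=1, B=0, C=1): G1=0, G2=0, G3=0, G4=0, G5=1, giving Y1=0, Y2=1. Observed Y1=1, Y2=1.
Test 1: faults giving observed Y1=1, Y2=1 are {G1 stuck-at-1, G2 stuck-at-1}.
Test 2 (A=0, B=1, C=0): fault-free G1=1, G2=0, G3=1, G4=1, G5=0 → Y1=0, Y2=0; observed Y1=0, Y2=0. Eliminates G2 stuck-at-1.
Only G1 stuck-at-1 is consistent with every test.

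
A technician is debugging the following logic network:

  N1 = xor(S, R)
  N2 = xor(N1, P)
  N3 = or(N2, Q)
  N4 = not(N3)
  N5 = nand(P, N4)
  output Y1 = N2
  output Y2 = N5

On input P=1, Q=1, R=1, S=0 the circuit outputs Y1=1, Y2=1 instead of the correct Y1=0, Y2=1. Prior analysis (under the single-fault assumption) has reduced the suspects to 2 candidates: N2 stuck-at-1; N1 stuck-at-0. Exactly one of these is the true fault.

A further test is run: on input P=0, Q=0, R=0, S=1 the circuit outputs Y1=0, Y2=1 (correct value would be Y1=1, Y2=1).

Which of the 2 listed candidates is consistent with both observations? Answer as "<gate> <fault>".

N1 stuck-at-0

Evaluate each candidate on input P=0, Q=0, R=0, S=1:
  N2 stuck-at-1: N1=1, N2=1 [stuck-at-1], N3=1, N4=0, N5=1 → Y1=1, Y2=1 — eliminated
  N1 stuck-at-0: N1=0 [stuck-at-0], N2=0, N3=0, N4=1, N5=1 → Y1=0, Y2=1 — matches
Only N1 stuck-at-0 reproduces the observed Y1=0, Y2=1.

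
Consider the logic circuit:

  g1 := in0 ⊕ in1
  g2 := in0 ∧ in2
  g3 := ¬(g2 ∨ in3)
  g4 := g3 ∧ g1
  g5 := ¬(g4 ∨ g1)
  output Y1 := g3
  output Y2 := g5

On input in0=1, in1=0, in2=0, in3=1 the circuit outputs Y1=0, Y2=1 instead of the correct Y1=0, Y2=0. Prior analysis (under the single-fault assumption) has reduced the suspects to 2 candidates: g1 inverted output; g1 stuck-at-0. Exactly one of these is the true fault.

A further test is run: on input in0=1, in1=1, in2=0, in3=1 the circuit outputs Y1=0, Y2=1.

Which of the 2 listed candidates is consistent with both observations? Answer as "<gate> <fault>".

g1 stuck-at-0

Evaluate each candidate on input in0=1, in1=1, in2=0, in3=1:
  g1 inverted output: g1=1 [inverted output], g2=0, g3=0, g4=0, g5=0 → Y1=0, Y2=0 — eliminated
  g1 stuck-at-0: g1=0 [stuck-at-0], g2=0, g3=0, g4=0, g5=1 → Y1=0, Y2=1 — matches
Only g1 stuck-at-0 reproduces the observed Y1=0, Y2=1.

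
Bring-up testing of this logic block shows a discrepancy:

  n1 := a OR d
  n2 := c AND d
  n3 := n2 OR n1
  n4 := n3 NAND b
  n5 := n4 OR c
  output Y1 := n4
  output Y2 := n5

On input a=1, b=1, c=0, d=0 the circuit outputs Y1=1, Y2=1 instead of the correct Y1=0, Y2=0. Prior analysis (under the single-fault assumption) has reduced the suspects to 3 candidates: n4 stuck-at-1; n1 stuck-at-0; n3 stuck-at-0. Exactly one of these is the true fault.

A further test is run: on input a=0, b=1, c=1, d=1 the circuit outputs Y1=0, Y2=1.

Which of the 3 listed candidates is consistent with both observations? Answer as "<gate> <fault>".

n1 stuck-at-0

Evaluate each candidate on input a=0, b=1, c=1, d=1:
  n4 stuck-at-1: n1=1, n2=1, n3=1, n4=1 [stuck-at-1], n5=1 → Y1=1, Y2=1 — eliminated
  n1 stuck-at-0: n1=0 [stuck-at-0], n2=1, n3=1, n4=0, n5=1 → Y1=0, Y2=1 — matches
  n3 stuck-at-0: n1=1, n2=1, n3=0 [stuck-at-0], n4=1, n5=1 → Y1=1, Y2=1 — eliminated
Only n1 stuck-at-0 reproduces the observed Y1=0, Y2=1.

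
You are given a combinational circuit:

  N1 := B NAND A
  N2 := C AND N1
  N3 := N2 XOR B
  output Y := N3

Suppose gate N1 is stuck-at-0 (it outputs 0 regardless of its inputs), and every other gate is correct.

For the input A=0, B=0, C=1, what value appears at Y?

Propagate with N1 forced: N1=0 [stuck-at-0], N2=0, N3=0.
So Y = 0. (Without the fault it would be 1.)

0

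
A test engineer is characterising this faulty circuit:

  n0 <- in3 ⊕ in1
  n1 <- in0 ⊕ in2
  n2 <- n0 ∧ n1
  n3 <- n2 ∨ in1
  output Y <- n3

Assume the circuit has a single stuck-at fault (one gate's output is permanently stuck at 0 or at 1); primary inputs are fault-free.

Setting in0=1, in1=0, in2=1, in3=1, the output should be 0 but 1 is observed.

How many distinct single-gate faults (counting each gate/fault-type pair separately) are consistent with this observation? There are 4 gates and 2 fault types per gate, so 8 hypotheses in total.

Fault-free: n0=1, n1=0, n2=0, n3=0 → 0. Observed 1.
  n0 stuck-at-0: output 0 ✗
  n0 stuck-at-1: output 0 ✗
  n1 stuck-at-0: output 0 ✗
  n1 stuck-at-1: output 1 ✓
  n2 stuck-at-0: output 0 ✗
  n2 stuck-at-1: output 1 ✓
  n3 stuck-at-0: output 0 ✗
  n3 stuck-at-1: output 1 ✓
Consistent faults: {n1 stuck-at-1, n2 stuck-at-1, n3 stuck-at-1} — 3 in all.

3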